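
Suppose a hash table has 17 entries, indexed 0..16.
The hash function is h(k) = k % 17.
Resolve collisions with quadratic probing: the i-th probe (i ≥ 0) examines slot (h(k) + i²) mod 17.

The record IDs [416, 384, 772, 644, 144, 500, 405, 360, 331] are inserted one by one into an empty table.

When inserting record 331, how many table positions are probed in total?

3

416 hashes to 8; slot 8 is free -> place at 8.
384 hashes to 10; slot 10 is free -> place at 10.
772 hashes to 7; slot 7 is free -> place at 7.
644 hashes to 15; slot 15 is free -> place at 15.
144 hashes to 8; 8 taken -> place at 9.
500 hashes to 7; 7,8 taken -> place at 11.
405 hashes to 14; slot 14 is free -> place at 14.
360 hashes to 3; slot 3 is free -> place at 3.
331 hashes to 8; 8,9 taken -> place at 12.
Table: [., ., ., 360, ., ., ., 772, 416, 144, 384, 500, 331, ., 405, 644, .]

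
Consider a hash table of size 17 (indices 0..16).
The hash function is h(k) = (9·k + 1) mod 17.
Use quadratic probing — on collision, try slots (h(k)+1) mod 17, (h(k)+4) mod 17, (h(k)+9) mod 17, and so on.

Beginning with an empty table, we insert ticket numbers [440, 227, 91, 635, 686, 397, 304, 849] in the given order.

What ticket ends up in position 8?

Insert 440: h=0, slot 0 empty → index 0.
Insert 227: h=4, slot 4 empty → index 4.
Insert 91: h=4, slot 4 occupied → index 5.
Insert 635: h=4, slots 4,5 occupied → index 8.
Insert 686: h=4, slots 4,5,8 occupied → index 13.
Insert 397: h=4, slots 4,5,8,13 occupied → index 3.
Insert 304: h=0, slot 0 occupied → index 1.
Insert 849: h=9, slot 9 empty → index 9.
Table: [440, 304, ∅, 397, 227, 91, ∅, ∅, 635, 849, ∅, ∅, ∅, 686, ∅, ∅, ∅]

635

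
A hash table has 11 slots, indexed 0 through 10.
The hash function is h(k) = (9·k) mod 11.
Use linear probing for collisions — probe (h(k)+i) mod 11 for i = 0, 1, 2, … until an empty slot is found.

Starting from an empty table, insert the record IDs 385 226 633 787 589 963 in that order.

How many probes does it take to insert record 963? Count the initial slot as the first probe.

385: h=0 → slot 0
226: h=10 → slot 10
633: h=10, probe 10,0,1 → slot 1
787: h=10, probe 10,0,1,2 → slot 2
589: h=10, probe 10,0,1,2,3 → slot 3
963: h=10, probe 10,0,1,2,3,4 → slot 4
Table: [385, 633, 787, 589, 963, ., ., ., ., ., 226]

6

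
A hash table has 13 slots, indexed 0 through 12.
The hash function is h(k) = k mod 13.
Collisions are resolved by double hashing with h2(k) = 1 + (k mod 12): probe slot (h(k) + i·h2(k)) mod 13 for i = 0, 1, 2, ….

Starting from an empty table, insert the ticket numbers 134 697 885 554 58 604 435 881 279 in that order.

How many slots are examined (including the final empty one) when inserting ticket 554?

2

Insert 134: h=4, slot 4 empty -> index 4.
Insert 697: h=8, slot 8 empty -> index 8.
Insert 885: h=1, slot 1 empty -> index 1.
Insert 554: h=8, h2=3, slot 8 occupied -> index 11.
Insert 58: h=6, slot 6 empty -> index 6.
Insert 604: h=6, h2=5, slots 6,11 occupied -> index 3.
Insert 435: h=6, h2=4, slot 6 occupied -> index 10.
Insert 881: h=10, h2=6, slots 10,3 occupied -> index 9.
Insert 279: h=6, h2=4, slots 6,10,1 occupied -> index 5.
Table: [., 885, ., 604, 134, 279, 58, ., 697, 881, 435, 554, .]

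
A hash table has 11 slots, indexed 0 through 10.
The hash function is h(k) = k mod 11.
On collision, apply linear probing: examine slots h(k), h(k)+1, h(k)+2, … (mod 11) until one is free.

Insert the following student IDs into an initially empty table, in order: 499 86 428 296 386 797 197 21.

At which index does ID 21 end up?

Insert 499: h=4, slot 4 empty => index 4.
Insert 86: h=9, slot 9 empty => index 9.
Insert 428: h=10, slot 10 empty => index 10.
Insert 296: h=10, slot 10 occupied => index 0.
Insert 386: h=1, slot 1 empty => index 1.
Insert 797: h=5, slot 5 empty => index 5.
Insert 197: h=10, slots 10,0,1 occupied => index 2.
Insert 21: h=10, slots 10,0,1,2 occupied => index 3.
Table: [296, 386, 197, 21, 499, 797, ., ., ., 86, 428]

3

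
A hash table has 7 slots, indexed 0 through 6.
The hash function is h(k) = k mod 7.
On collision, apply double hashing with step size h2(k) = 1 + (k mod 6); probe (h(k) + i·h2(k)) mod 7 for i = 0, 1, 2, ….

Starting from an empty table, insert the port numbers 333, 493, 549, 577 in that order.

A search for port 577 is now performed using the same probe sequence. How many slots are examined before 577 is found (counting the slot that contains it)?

Insert 333: h=4, slot 4 empty -> index 4.
Insert 493: h=3, slot 3 empty -> index 3.
Insert 549: h=3, h2=4, slot 3 occupied -> index 0.
Insert 577: h=3, h2=2, slot 3 occupied -> index 5.
Table: [549, _, _, 493, 333, 577, _]
Lookup 577: h=3, h2=2, probe 3,5 → found at 5.

2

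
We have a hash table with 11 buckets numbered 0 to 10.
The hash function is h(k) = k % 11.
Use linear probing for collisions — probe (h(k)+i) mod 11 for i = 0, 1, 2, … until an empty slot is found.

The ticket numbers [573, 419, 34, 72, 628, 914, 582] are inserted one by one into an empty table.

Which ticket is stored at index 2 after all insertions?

419

573: h=1 → slot 1
419: h=1, probe 1,2 → slot 2
34: h=1, probe 1,2,3 → slot 3
72: h=6 → slot 6
628: h=1, probe 1,2,3,4 → slot 4
914: h=1, probe 1,2,3,4,5 → slot 5
582: h=10 → slot 10
Table: [—, 573, 419, 34, 628, 914, 72, —, —, —, 582]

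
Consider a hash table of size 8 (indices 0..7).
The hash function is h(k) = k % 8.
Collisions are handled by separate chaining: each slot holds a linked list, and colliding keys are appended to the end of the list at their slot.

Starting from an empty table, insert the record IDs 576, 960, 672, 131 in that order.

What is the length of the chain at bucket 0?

3

Insert 576: h=0, bucket 0 empty → new chain.
Insert 960: h=0, bucket 0 nonempty → append to chain.
Insert 672: h=0, bucket 0 nonempty → append to chain.
Insert 131: h=3, bucket 3 empty → new chain.
Final buckets:
0: 576 -> 960 -> 672
1: —
2: —
3: 131
4: —
5: —
6: —
7: —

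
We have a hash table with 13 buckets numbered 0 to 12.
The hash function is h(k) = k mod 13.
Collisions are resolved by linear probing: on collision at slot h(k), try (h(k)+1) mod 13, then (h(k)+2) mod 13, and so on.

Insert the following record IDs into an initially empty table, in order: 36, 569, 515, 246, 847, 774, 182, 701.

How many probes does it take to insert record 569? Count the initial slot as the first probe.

2

36: h=10 => slot 10
569: h=10, probe 10,11 => slot 11
515: h=8 => slot 8
246: h=12 => slot 12
847: h=2 => slot 2
774: h=7 => slot 7
182: h=0 => slot 0
701: h=12, probe 12,0,1 => slot 1
Table: [182, 701, 847, —, —, —, —, 774, 515, —, 36, 569, 246]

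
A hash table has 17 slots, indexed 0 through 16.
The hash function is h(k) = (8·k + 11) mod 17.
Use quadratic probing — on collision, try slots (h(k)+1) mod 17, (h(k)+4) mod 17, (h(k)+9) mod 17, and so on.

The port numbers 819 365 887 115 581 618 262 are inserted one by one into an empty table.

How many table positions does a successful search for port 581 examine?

3

819 hashes to 1; slot 1 is free -> place at 1.
365 hashes to 7; slot 7 is free -> place at 7.
887 hashes to 1; 1 taken -> place at 2.
115 hashes to 13; slot 13 is free -> place at 13.
581 hashes to 1; 1,2 taken -> place at 5.
618 hashes to 8; slot 8 is free -> place at 8.
262 hashes to 16; slot 16 is free -> place at 16.
Table: [_, 819, 887, _, _, 581, _, 365, 618, _, _, _, _, 115, _, _, 262]
Lookup 581: h=1, probe 1,2,5 → found at 5.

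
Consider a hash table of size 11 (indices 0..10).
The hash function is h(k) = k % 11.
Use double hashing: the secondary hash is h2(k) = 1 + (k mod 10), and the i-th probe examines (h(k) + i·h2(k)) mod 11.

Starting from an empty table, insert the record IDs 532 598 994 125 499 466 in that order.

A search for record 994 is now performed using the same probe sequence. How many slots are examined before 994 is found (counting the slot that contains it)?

532 hashes to 4; slot 4 is free => place at 4.
598 hashes to 4, h2=9; 4 taken => place at 2.
994 hashes to 4, h2=5; 4 taken => place at 9.
125 hashes to 4, h2=6; 4 taken => place at 10.
499 hashes to 4, h2=10; 4 taken => place at 3.
466 hashes to 4, h2=7; 4 taken => place at 0.
Table: [466, _, 598, 499, 532, _, _, _, _, 994, 125]
Lookup 994: h=4, h2=5, probe 4,9 → found at 9.

2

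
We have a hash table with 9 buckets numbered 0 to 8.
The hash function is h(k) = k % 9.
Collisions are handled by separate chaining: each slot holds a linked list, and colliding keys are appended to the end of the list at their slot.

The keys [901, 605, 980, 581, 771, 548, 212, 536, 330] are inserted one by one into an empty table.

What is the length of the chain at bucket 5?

901 → bucket 1
605 → bucket 2
980 → bucket 8
581 → bucket 5
771 → bucket 6
548 → bucket 8 (collision)
212 → bucket 5 (collision)
536 → bucket 5 (collision)
330 → bucket 6 (collision)
Final buckets:
0: -
1: 901
2: 605
3: -
4: -
5: 581 -> 212 -> 536
6: 771 -> 330
7: -
8: 980 -> 548

3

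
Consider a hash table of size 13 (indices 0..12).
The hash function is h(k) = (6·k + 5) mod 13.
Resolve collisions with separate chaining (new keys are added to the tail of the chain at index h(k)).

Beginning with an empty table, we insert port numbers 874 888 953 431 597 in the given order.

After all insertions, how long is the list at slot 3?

2

Insert 874: h=10, bucket 10 empty → new chain.
Insert 888: h=3, bucket 3 empty → new chain.
Insert 953: h=3, bucket 3 nonempty → append to chain.
Insert 431: h=4, bucket 4 empty → new chain.
Insert 597: h=12, bucket 12 empty → new chain.
Final buckets:
0: -
1: -
2: -
3: 888 -> 953
4: 431
5: -
6: -
7: -
8: -
9: -
10: 874
11: -
12: 597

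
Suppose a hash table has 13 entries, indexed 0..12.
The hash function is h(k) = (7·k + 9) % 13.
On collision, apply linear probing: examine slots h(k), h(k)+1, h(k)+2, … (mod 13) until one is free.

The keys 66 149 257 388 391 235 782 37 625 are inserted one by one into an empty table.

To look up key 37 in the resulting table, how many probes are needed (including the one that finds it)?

66: h=3 => slot 3
149: h=12 => slot 12
257: h=1 => slot 1
388: h=8 => slot 8
391: h=3, probe 3,4 => slot 4
235: h=3, probe 3,4,5 => slot 5
782: h=10 => slot 10
37: h=8, probe 8,9 => slot 9
625: h=3, probe 3,4,5,6 => slot 6
Table: [∅, 257, ∅, 66, 391, 235, 625, ∅, 388, 37, 782, ∅, 149]
Lookup 37: h=8, probe 8,9 → found at 9.

2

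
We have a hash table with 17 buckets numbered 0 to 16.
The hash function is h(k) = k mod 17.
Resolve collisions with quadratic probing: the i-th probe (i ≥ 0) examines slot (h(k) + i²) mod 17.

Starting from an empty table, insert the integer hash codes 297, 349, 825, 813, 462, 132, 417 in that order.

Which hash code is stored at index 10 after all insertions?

Insert 297: h=8, slot 8 empty -> index 8.
Insert 349: h=9, slot 9 empty -> index 9.
Insert 825: h=9, slot 9 occupied -> index 10.
Insert 813: h=14, slot 14 empty -> index 14.
Insert 462: h=3, slot 3 empty -> index 3.
Insert 132: h=13, slot 13 empty -> index 13.
Insert 417: h=9, slots 9,10,13 occupied -> index 1.
Table: [∅, 417, ∅, 462, ∅, ∅, ∅, ∅, 297, 349, 825, ∅, ∅, 132, 813, ∅, ∅]

825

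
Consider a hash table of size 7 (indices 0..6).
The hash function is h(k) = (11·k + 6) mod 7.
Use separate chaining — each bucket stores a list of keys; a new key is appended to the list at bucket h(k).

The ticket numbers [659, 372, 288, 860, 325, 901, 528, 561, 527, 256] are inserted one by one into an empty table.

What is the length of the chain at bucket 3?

4

659 → bucket 3
372 → bucket 3 (collision)
288 → bucket 3 (collision)
860 → bucket 2
325 → bucket 4
901 → bucket 5
528 → bucket 4 (collision)
561 → bucket 3 (collision)
527 → bucket 0
256 → bucket 1
Final buckets:
0: 527
1: 256
2: 860
3: 659 -> 372 -> 288 -> 561
4: 325 -> 528
5: 901
6: _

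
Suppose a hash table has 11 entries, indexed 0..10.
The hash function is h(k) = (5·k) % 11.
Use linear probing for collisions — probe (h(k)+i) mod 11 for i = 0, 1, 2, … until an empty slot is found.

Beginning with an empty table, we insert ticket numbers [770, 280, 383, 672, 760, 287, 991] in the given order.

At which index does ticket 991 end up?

8

Insert 770: h=0, slot 0 empty => index 0.
Insert 280: h=3, slot 3 empty => index 3.
Insert 383: h=1, slot 1 empty => index 1.
Insert 672: h=5, slot 5 empty => index 5.
Insert 760: h=5, slot 5 occupied => index 6.
Insert 287: h=5, slots 5,6 occupied => index 7.
Insert 991: h=5, slots 5,6,7 occupied => index 8.
Table: [770, 383, —, 280, —, 672, 760, 287, 991, —, —]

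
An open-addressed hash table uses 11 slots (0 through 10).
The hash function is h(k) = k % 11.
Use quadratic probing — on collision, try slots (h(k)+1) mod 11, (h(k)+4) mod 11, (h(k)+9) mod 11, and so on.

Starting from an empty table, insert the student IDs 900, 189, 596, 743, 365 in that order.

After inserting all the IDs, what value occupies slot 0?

365

900: h=9 => slot 9
189: h=2 => slot 2
596: h=2, probe 2,3 => slot 3
743: h=6 => slot 6
365: h=2, probe 2,3,6,0 => slot 0
Table: [365, ., 189, 596, ., ., 743, ., ., 900, .]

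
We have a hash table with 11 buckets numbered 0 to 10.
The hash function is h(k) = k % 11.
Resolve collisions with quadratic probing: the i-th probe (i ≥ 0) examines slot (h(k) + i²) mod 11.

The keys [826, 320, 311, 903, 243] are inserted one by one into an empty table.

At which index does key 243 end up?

826 hashes to 1; slot 1 is free → place at 1.
320 hashes to 1; 1 taken → place at 2.
311 hashes to 3; slot 3 is free → place at 3.
903 hashes to 1; 1,2 taken → place at 5.
243 hashes to 1; 1,2,5 taken → place at 10.
Table: [., 826, 320, 311, ., 903, ., ., ., ., 243]

10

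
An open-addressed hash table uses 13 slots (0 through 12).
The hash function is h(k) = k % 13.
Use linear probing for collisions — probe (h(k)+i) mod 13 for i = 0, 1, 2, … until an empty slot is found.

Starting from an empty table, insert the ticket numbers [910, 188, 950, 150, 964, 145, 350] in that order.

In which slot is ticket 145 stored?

3

910: h=0 => slot 0
188: h=6 => slot 6
950: h=1 => slot 1
150: h=7 => slot 7
964: h=2 => slot 2
145: h=2, probe 2,3 => slot 3
350: h=12 => slot 12
Table: [910, 950, 964, 145, ∅, ∅, 188, 150, ∅, ∅, ∅, ∅, 350]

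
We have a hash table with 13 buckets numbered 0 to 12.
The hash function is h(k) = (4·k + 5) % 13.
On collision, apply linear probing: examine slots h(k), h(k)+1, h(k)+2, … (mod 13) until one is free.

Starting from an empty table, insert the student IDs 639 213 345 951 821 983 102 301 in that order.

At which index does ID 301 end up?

639 hashes to 0; slot 0 is free => place at 0.
213 hashes to 12; slot 12 is free => place at 12.
345 hashes to 7; slot 7 is free => place at 7.
951 hashes to 0; 0 taken => place at 1.
821 hashes to 0; 0,1 taken => place at 2.
983 hashes to 11; slot 11 is free => place at 11.
102 hashes to 10; slot 10 is free => place at 10.
301 hashes to 0; 0,1,2 taken => place at 3.
Table: [639, 951, 821, 301, -, -, -, 345, -, -, 102, 983, 213]

3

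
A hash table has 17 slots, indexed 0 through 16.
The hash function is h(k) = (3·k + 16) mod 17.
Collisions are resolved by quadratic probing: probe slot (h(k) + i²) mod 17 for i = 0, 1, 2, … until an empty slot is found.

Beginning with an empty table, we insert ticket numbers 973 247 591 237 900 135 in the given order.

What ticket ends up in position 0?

135

Insert 973: h=11, slot 11 empty → index 11.
Insert 247: h=9, slot 9 empty → index 9.
Insert 591: h=4, slot 4 empty → index 4.
Insert 237: h=13, slot 13 empty → index 13.
Insert 900: h=13, slot 13 occupied → index 14.
Insert 135: h=13, slots 13,14 occupied → index 0.
Table: [135, —, —, —, 591, —, —, —, —, 247, —, 973, —, 237, 900, —, —]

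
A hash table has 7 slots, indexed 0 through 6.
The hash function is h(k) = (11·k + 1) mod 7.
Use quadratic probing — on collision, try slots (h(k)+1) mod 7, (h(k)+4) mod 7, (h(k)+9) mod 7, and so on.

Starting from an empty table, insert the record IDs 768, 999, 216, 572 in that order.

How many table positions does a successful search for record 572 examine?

4

768: h=0 → slot 0
999: h=0, probe 0,1 → slot 1
216: h=4 → slot 4
572: h=0, probe 0,1,4,2 → slot 2
Table: [768, 999, 572, ∅, 216, ∅, ∅]
Lookup 572: h=0, probe 0,1,4,2 → found at 2.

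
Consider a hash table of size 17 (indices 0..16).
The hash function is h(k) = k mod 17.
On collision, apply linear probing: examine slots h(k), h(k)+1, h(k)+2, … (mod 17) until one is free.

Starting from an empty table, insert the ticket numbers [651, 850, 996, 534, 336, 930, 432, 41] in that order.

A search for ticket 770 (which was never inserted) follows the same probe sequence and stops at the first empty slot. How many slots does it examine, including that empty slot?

2

651 hashes to 5; slot 5 is free -> place at 5.
850 hashes to 0; slot 0 is free -> place at 0.
996 hashes to 10; slot 10 is free -> place at 10.
534 hashes to 7; slot 7 is free -> place at 7.
336 hashes to 13; slot 13 is free -> place at 13.
930 hashes to 12; slot 12 is free -> place at 12.
432 hashes to 7; 7 taken -> place at 8.
41 hashes to 7; 7,8 taken -> place at 9.
Table: [850, —, —, —, —, 651, —, 534, 432, 41, 996, —, 930, 336, —, —, —]
Lookup 770: h=5, probe 5,6 → slot 6 empty, not found.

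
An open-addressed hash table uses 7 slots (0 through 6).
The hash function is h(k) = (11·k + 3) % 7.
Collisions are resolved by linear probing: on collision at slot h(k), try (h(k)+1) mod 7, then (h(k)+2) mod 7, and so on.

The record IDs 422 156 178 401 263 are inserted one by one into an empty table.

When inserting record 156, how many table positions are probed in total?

422: h=4 => slot 4
156: h=4, probe 4,5 => slot 5
178: h=1 => slot 1
401: h=4, probe 4,5,6 => slot 6
263: h=5, probe 5,6,0 => slot 0
Table: [263, 178, ∅, ∅, 422, 156, 401]

2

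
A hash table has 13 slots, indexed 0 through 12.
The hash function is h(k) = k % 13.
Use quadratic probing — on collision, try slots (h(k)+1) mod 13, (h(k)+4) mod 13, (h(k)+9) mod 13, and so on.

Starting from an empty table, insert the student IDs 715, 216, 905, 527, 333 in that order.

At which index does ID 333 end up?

12

Insert 715: h=0, slot 0 empty => index 0.
Insert 216: h=8, slot 8 empty => index 8.
Insert 905: h=8, slot 8 occupied => index 9.
Insert 527: h=7, slot 7 empty => index 7.
Insert 333: h=8, slots 8,9 occupied => index 12.
Table: [715, -, -, -, -, -, -, 527, 216, 905, -, -, 333]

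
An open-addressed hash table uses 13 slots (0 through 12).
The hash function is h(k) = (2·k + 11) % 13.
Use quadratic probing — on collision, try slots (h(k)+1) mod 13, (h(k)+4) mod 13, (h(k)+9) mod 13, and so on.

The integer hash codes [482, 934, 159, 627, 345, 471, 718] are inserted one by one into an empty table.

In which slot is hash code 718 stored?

482 hashes to 0; slot 0 is free → place at 0.
934 hashes to 7; slot 7 is free → place at 7.
159 hashes to 4; slot 4 is free → place at 4.
627 hashes to 4; 4 taken → place at 5.
345 hashes to 12; slot 12 is free → place at 12.
471 hashes to 4; 4,5 taken → place at 8.
718 hashes to 4; 4,5,8,0,7 taken → place at 3.
Table: [482, ∅, ∅, 718, 159, 627, ∅, 934, 471, ∅, ∅, ∅, 345]

3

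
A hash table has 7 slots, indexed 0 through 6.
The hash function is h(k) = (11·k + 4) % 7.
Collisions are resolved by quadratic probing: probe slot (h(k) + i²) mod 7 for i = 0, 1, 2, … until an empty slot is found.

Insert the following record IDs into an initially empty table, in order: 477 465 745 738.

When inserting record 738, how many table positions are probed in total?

3

477: h=1 -> slot 1
465: h=2 -> slot 2
745: h=2, probe 2,3 -> slot 3
738: h=2, probe 2,3,6 -> slot 6
Table: [∅, 477, 465, 745, ∅, ∅, 738]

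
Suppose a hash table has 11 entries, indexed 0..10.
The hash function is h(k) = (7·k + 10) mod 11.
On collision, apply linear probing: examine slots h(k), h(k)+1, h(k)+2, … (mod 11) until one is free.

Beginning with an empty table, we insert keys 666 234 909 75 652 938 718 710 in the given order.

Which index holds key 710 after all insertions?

2

666: h=8 -> slot 8
234: h=9 -> slot 9
909: h=4 -> slot 4
75: h=7 -> slot 7
652: h=9, probe 9,10 -> slot 10
938: h=9, probe 9,10,0 -> slot 0
718: h=9, probe 9,10,0,1 -> slot 1
710: h=8, probe 8,9,10,0,1,2 -> slot 2
Table: [938, 718, 710, -, 909, -, -, 75, 666, 234, 652]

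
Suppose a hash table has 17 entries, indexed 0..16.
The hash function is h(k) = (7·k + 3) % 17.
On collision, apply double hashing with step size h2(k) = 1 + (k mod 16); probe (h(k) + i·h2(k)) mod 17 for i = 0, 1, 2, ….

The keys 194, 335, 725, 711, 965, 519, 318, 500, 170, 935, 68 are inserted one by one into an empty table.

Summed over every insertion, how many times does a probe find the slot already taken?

194 hashes to 1; slot 1 is free -> place at 1.
335 hashes to 2; slot 2 is free -> place at 2.
725 hashes to 12; slot 12 is free -> place at 12.
711 hashes to 16; slot 16 is free -> place at 16.
965 hashes to 9; slot 9 is free -> place at 9.
519 hashes to 15; slot 15 is free -> place at 15.
318 hashes to 2, h2=15; 2 taken -> place at 0.
500 hashes to 1, h2=5; 1 taken -> place at 6.
170 hashes to 3; slot 3 is free -> place at 3.
935 hashes to 3, h2=8; 3 taken -> place at 11.
68 hashes to 3, h2=5; 3 taken -> place at 8.
Table: [318, 194, 335, 170, ., ., 500, ., 68, 965, ., 935, 725, ., ., 519, 711]

4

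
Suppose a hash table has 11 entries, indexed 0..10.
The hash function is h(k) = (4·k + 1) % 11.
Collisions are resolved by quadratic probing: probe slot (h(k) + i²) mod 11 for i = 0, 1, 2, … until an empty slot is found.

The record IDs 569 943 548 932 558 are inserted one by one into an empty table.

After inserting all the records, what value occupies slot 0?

569

569: h=0 → slot 0
943: h=0, probe 0,1 → slot 1
548: h=4 → slot 4
932: h=0, probe 0,1,4,9 → slot 9
558: h=0, probe 0,1,4,9,5 → slot 5
Table: [569, 943, _, _, 548, 558, _, _, _, 932, _]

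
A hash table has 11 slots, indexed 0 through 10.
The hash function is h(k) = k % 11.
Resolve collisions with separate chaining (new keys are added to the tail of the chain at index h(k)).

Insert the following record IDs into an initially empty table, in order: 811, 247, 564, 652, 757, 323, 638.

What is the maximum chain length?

2

811 -> bucket 8
247 -> bucket 5
564 -> bucket 3
652 -> bucket 3 (collision)
757 -> bucket 9
323 -> bucket 4
638 -> bucket 0
Final buckets:
0: 638
1: ∅
2: ∅
3: 564 -> 652
4: 323
5: 247
6: ∅
7: ∅
8: 811
9: 757
10: ∅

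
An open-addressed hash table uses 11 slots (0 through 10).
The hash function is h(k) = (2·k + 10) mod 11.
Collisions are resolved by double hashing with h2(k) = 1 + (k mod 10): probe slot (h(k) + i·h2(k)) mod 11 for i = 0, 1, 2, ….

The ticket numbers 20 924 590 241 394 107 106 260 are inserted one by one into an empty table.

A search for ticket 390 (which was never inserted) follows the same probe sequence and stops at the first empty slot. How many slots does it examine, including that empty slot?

20 hashes to 6; slot 6 is free -> place at 6.
924 hashes to 10; slot 10 is free -> place at 10.
590 hashes to 2; slot 2 is free -> place at 2.
241 hashes to 8; slot 8 is free -> place at 8.
394 hashes to 6, h2=5; 6 taken -> place at 0.
107 hashes to 4; slot 4 is free -> place at 4.
106 hashes to 2, h2=7; 2 taken -> place at 9.
260 hashes to 2, h2=1; 2 taken -> place at 3.
Table: [394, ., 590, 260, 107, ., 20, ., 241, 106, 924]
Lookup 390: h=9, h2=1, probe 9,10,0,1 → slot 1 empty, not found.

4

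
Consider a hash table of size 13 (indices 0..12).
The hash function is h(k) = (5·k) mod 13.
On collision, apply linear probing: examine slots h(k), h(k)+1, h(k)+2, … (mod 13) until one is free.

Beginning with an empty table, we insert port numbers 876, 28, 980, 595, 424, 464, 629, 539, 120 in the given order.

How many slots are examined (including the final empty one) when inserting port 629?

Insert 876: h=12, slot 12 empty -> index 12.
Insert 28: h=10, slot 10 empty -> index 10.
Insert 980: h=12, slot 12 occupied -> index 0.
Insert 595: h=11, slot 11 empty -> index 11.
Insert 424: h=1, slot 1 empty -> index 1.
Insert 464: h=6, slot 6 empty -> index 6.
Insert 629: h=12, slots 12,0,1 occupied -> index 2.
Insert 539: h=4, slot 4 empty -> index 4.
Insert 120: h=2, slot 2 occupied -> index 3.
Table: [980, 424, 629, 120, 539, ., 464, ., ., ., 28, 595, 876]

4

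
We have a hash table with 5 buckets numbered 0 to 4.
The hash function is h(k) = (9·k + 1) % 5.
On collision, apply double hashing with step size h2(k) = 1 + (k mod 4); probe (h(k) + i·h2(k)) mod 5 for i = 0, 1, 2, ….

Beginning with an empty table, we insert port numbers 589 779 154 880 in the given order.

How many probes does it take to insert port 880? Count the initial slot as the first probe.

3

589: h=2 => slot 2
779: h=2, h2=4, probe 2,1 => slot 1
154: h=2, h2=3, probe 2,0 => slot 0
880: h=1, h2=1, probe 1,2,3 => slot 3
Table: [154, 779, 589, 880, ∅]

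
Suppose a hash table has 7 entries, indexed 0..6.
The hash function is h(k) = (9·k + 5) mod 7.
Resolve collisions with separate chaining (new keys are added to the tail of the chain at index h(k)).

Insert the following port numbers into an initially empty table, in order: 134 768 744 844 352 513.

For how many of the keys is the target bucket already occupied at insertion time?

2

Insert 134: h=0, bucket 0 empty -> new chain.
Insert 768: h=1, bucket 1 empty -> new chain.
Insert 744: h=2, bucket 2 empty -> new chain.
Insert 844: h=6, bucket 6 empty -> new chain.
Insert 352: h=2, bucket 2 nonempty -> append to chain.
Insert 513: h=2, bucket 2 nonempty -> append to chain.
Final buckets:
0: 134
1: 768
2: 744 -> 352 -> 513
3: _
4: _
5: _
6: 844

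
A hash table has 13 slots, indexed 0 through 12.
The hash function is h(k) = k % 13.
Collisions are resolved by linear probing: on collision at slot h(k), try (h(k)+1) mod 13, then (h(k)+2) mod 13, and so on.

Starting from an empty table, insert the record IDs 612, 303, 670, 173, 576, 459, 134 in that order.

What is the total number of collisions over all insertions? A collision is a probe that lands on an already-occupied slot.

12

Insert 612: h=1, slot 1 empty → index 1.
Insert 303: h=4, slot 4 empty → index 4.
Insert 670: h=7, slot 7 empty → index 7.
Insert 173: h=4, slot 4 occupied → index 5.
Insert 576: h=4, slots 4,5 occupied → index 6.
Insert 459: h=4, slots 4,5,6,7 occupied → index 8.
Insert 134: h=4, slots 4,5,6,7,8 occupied → index 9.
Table: [_, 612, _, _, 303, 173, 576, 670, 459, 134, _, _, _]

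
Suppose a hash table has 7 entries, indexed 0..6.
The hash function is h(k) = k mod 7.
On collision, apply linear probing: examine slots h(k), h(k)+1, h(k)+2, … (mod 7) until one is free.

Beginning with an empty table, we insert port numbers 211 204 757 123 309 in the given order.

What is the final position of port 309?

Insert 211: h=1, slot 1 empty -> index 1.
Insert 204: h=1, slot 1 occupied -> index 2.
Insert 757: h=1, slots 1,2 occupied -> index 3.
Insert 123: h=4, slot 4 empty -> index 4.
Insert 309: h=1, slots 1,2,3,4 occupied -> index 5.
Table: [-, 211, 204, 757, 123, 309, -]

5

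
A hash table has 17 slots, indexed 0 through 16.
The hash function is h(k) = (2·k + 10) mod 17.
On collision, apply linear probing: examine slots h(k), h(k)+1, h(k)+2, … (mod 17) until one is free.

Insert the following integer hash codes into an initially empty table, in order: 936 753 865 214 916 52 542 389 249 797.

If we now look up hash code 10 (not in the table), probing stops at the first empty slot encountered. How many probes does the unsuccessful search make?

4

Insert 936: h=12, slot 12 empty -> index 12.
Insert 753: h=3, slot 3 empty -> index 3.
Insert 865: h=6, slot 6 empty -> index 6.
Insert 214: h=13, slot 13 empty -> index 13.
Insert 916: h=6, slot 6 occupied -> index 7.
Insert 52: h=12, slots 12,13 occupied -> index 14.
Insert 542: h=6, slots 6,7 occupied -> index 8.
Insert 389: h=6, slots 6,7,8 occupied -> index 9.
Insert 249: h=15, slot 15 empty -> index 15.
Insert 797: h=6, slots 6,7,8,9 occupied -> index 10.
Table: [∅, ∅, ∅, 753, ∅, ∅, 865, 916, 542, 389, 797, ∅, 936, 214, 52, 249, ∅]
Lookup 10: h=13, probe 13,14,15,16 → slot 16 empty, not found.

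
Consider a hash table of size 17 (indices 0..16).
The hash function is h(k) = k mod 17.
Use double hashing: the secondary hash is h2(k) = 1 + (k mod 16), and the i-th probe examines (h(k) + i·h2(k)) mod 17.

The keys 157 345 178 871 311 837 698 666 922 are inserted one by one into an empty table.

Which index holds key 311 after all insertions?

157: h=4 → slot 4
345: h=5 → slot 5
178: h=8 → slot 8
871: h=4, h2=8, probe 4,12 → slot 12
311: h=5, h2=8, probe 5,13 → slot 13
837: h=4, h2=6, probe 4,10 → slot 10
698: h=1 → slot 1
666: h=3 → slot 3
922: h=4, h2=11, probe 4,15 → slot 15
Table: [., 698, ., 666, 157, 345, ., ., 178, ., 837, ., 871, 311, ., 922, .]

13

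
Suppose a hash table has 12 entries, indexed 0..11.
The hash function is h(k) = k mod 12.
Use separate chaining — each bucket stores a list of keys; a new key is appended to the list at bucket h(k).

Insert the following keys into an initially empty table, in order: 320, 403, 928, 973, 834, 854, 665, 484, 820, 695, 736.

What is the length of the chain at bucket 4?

Insert 320: h=8, bucket 8 empty → new chain.
Insert 403: h=7, bucket 7 empty → new chain.
Insert 928: h=4, bucket 4 empty → new chain.
Insert 973: h=1, bucket 1 empty → new chain.
Insert 834: h=6, bucket 6 empty → new chain.
Insert 854: h=2, bucket 2 empty → new chain.
Insert 665: h=5, bucket 5 empty → new chain.
Insert 484: h=4, bucket 4 nonempty → append to chain.
Insert 820: h=4, bucket 4 nonempty → append to chain.
Insert 695: h=11, bucket 11 empty → new chain.
Insert 736: h=4, bucket 4 nonempty → append to chain.
Final buckets:
0: —
1: 973
2: 854
3: —
4: 928 -> 484 -> 820 -> 736
5: 665
6: 834
7: 403
8: 320
9: —
10: —
11: 695

4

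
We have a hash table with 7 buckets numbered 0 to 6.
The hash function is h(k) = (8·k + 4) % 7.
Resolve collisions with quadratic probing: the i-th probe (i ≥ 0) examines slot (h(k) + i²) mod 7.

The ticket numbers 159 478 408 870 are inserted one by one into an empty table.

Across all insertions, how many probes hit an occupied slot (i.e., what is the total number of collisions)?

159 hashes to 2; slot 2 is free => place at 2.
478 hashes to 6; slot 6 is free => place at 6.
408 hashes to 6; 6 taken => place at 0.
870 hashes to 6; 6,0 taken => place at 3.
Table: [408, -, 159, 870, -, -, 478]

3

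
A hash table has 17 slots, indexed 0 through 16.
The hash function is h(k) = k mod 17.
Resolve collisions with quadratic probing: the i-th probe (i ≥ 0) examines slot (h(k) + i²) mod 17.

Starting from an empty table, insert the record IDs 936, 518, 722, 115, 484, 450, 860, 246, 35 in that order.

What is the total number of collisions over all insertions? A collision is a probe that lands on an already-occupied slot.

11

936: h=1 → slot 1
518: h=8 → slot 8
722: h=8, probe 8,9 → slot 9
115: h=13 → slot 13
484: h=8, probe 8,9,12 → slot 12
450: h=8, probe 8,9,12,0 → slot 0
860: h=10 → slot 10
246: h=8, probe 8,9,12,0,7 → slot 7
35: h=1, probe 1,2 → slot 2
Table: [450, 936, 35, —, —, —, —, 246, 518, 722, 860, —, 484, 115, —, —, —]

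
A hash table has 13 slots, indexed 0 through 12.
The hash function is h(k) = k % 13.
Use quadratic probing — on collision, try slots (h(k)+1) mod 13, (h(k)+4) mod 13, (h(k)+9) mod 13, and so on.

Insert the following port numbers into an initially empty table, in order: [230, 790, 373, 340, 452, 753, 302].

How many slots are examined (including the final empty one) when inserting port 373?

3

230: h=9 => slot 9
790: h=10 => slot 10
373: h=9, probe 9,10,0 => slot 0
340: h=2 => slot 2
452: h=10, probe 10,11 => slot 11
753: h=12 => slot 12
302: h=3 => slot 3
Table: [373, —, 340, 302, —, —, —, —, —, 230, 790, 452, 753]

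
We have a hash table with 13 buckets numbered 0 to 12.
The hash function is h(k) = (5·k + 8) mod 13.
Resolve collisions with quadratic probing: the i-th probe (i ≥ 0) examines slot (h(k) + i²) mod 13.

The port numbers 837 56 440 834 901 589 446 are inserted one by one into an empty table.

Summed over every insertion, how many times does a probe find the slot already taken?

8

Insert 837: h=7, slot 7 empty → index 7.
Insert 56: h=2, slot 2 empty → index 2.
Insert 440: h=11, slot 11 empty → index 11.
Insert 834: h=5, slot 5 empty → index 5.
Insert 901: h=2, slot 2 occupied → index 3.
Insert 589: h=2, slots 2,3 occupied → index 6.
Insert 446: h=2, slots 2,3,6,11,5 occupied → index 1.
Table: [., 446, 56, 901, ., 834, 589, 837, ., ., ., 440, .]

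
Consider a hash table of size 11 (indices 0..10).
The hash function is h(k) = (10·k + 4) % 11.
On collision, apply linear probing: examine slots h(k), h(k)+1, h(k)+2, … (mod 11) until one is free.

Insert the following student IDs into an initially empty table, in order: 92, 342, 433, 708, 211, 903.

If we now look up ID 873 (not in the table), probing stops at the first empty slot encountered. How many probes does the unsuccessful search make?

7

92: h=0 → slot 0
342: h=3 → slot 3
433: h=0, probe 0,1 → slot 1
708: h=0, probe 0,1,2 → slot 2
211: h=2, probe 2,3,4 → slot 4
903: h=3, probe 3,4,5 → slot 5
Table: [92, 433, 708, 342, 211, 903, ., ., ., ., .]
Lookup 873: h=0, probe 0,1,2,3,4,5,6 → slot 6 empty, not found.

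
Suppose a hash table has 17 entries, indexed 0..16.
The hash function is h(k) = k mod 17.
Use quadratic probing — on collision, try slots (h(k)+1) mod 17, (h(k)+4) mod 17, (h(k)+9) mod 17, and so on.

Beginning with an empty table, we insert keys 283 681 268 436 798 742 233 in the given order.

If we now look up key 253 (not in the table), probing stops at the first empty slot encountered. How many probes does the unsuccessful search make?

3

283 hashes to 11; slot 11 is free → place at 11.
681 hashes to 1; slot 1 is free → place at 1.
268 hashes to 13; slot 13 is free → place at 13.
436 hashes to 11; 11 taken → place at 12.
798 hashes to 16; slot 16 is free → place at 16.
742 hashes to 11; 11,12 taken → place at 15.
233 hashes to 12; 12,13,16 taken → place at 4.
Table: [∅, 681, ∅, ∅, 233, ∅, ∅, ∅, ∅, ∅, ∅, 283, 436, 268, ∅, 742, 798]
Lookup 253: h=15, probe 15,16,2 → slot 2 empty, not found.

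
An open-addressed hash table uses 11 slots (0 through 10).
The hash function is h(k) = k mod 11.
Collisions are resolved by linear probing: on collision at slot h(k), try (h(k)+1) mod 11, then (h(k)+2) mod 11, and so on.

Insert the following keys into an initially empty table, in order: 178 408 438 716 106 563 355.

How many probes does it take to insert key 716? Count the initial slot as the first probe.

3

178: h=2 → slot 2
408: h=1 → slot 1
438: h=9 → slot 9
716: h=1, probe 1,2,3 → slot 3
106: h=7 → slot 7
563: h=2, probe 2,3,4 → slot 4
355: h=3, probe 3,4,5 → slot 5
Table: [., 408, 178, 716, 563, 355, ., 106, ., 438, .]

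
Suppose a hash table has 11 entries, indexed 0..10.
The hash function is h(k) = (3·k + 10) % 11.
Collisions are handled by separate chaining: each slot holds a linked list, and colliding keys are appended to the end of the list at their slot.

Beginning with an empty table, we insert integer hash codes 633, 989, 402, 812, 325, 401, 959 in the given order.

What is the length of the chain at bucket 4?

633 → bucket 6
989 → bucket 7
402 → bucket 6 (collision)
812 → bucket 4
325 → bucket 6 (collision)
401 → bucket 3
959 → bucket 5
Final buckets:
0: .
1: .
2: .
3: 401
4: 812
5: 959
6: 633 -> 402 -> 325
7: 989
8: .
9: .
10: .

1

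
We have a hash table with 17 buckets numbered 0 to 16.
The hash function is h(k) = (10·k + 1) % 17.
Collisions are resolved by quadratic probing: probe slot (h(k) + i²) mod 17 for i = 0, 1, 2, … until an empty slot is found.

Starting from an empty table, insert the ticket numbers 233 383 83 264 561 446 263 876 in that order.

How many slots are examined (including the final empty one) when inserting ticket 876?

3

233 hashes to 2; slot 2 is free → place at 2.
383 hashes to 6; slot 6 is free → place at 6.
83 hashes to 15; slot 15 is free → place at 15.
264 hashes to 6; 6 taken → place at 7.
561 hashes to 1; slot 1 is free → place at 1.
446 hashes to 7; 7 taken → place at 8.
263 hashes to 13; slot 13 is free → place at 13.
876 hashes to 6; 6,7 taken → place at 10.
Table: [., 561, 233, ., ., ., 383, 264, 446, ., 876, ., ., 263, ., 83, .]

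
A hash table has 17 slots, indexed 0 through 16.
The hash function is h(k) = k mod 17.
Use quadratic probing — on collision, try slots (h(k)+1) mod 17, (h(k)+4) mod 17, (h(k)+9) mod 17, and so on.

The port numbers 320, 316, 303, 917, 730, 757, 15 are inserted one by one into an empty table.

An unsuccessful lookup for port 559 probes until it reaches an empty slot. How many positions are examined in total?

320 hashes to 14; slot 14 is free => place at 14.
316 hashes to 10; slot 10 is free => place at 10.
303 hashes to 14; 14 taken => place at 15.
917 hashes to 16; slot 16 is free => place at 16.
730 hashes to 16; 16 taken => place at 0.
757 hashes to 9; slot 9 is free => place at 9.
15 hashes to 15; 15,16 taken => place at 2.
Table: [730, —, 15, —, —, —, —, —, —, 757, 316, —, —, —, 320, 303, 917]
Lookup 559: h=15, probe 15,16,2,7 → slot 7 empty, not found.

4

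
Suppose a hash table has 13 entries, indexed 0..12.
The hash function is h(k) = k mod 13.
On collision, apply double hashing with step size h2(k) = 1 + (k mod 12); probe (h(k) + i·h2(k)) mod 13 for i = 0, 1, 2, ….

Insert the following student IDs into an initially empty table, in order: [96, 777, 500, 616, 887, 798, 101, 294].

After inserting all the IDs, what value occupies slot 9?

96: h=5 -> slot 5
777: h=10 -> slot 10
500: h=6 -> slot 6
616: h=5, h2=5, probe 5,10,2 -> slot 2
887: h=3 -> slot 3
798: h=5, h2=7, probe 5,12 -> slot 12
101: h=10, h2=6, probe 10,3,9 -> slot 9
294: h=8 -> slot 8
Table: [., ., 616, 887, ., 96, 500, ., 294, 101, 777, ., 798]

101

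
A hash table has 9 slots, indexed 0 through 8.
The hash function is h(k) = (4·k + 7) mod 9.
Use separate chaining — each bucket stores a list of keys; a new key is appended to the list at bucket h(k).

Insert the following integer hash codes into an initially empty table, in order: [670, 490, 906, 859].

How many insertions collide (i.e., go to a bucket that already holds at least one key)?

2

Insert 670: h=5, bucket 5 empty -> new chain.
Insert 490: h=5, bucket 5 nonempty -> append to chain.
Insert 906: h=4, bucket 4 empty -> new chain.
Insert 859: h=5, bucket 5 nonempty -> append to chain.
Final buckets:
0: .
1: .
2: .
3: .
4: 906
5: 670 -> 490 -> 859
6: .
7: .
8: .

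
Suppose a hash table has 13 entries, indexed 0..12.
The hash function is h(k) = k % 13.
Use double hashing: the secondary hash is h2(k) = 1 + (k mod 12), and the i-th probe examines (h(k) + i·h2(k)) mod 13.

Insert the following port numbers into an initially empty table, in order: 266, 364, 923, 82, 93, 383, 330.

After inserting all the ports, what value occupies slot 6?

266: h=6 → slot 6
364: h=0 → slot 0
923: h=0, h2=12, probe 0,12 → slot 12
82: h=4 → slot 4
93: h=2 → slot 2
383: h=6, h2=12, probe 6,5 → slot 5
330: h=5, h2=7, probe 5,12,6,0,7 → slot 7
Table: [364, ., 93, ., 82, 383, 266, 330, ., ., ., ., 923]

266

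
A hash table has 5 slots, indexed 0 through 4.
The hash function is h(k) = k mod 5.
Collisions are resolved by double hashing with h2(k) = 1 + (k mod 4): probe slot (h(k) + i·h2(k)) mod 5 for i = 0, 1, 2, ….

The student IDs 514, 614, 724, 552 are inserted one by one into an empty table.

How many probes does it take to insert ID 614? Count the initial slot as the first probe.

2

514: h=4 => slot 4
614: h=4, h2=3, probe 4,2 => slot 2
724: h=4, h2=1, probe 4,0 => slot 0
552: h=2, h2=1, probe 2,3 => slot 3
Table: [724, -, 614, 552, 514]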